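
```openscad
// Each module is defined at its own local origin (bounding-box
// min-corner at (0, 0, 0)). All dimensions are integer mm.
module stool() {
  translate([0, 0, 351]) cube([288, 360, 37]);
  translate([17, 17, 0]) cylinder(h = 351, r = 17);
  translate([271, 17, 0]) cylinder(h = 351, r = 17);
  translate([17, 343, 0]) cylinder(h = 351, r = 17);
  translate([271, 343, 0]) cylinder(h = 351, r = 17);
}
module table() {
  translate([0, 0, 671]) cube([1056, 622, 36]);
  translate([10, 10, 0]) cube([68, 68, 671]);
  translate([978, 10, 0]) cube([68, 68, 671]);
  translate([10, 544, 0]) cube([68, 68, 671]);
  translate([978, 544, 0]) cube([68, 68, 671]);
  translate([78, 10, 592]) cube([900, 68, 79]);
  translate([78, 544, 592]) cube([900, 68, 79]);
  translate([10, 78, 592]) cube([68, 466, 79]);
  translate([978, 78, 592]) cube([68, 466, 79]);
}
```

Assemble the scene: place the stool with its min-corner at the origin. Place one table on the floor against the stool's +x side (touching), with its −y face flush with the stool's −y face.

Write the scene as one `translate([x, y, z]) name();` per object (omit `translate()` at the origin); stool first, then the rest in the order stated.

stool();
translate([288, 0, 0]) table();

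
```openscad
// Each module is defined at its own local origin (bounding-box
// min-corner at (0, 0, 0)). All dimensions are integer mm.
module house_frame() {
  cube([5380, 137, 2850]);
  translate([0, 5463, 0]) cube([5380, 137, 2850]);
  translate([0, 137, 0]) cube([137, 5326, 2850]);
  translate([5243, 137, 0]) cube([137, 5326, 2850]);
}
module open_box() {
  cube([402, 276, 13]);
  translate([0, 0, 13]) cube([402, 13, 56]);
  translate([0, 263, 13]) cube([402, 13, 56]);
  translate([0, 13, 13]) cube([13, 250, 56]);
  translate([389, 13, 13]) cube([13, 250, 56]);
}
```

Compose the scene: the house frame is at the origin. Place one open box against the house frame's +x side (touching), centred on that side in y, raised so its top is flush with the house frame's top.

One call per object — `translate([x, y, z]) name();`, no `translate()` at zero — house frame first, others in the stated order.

house_frame();
translate([5380, 2662, 2781]) open_box();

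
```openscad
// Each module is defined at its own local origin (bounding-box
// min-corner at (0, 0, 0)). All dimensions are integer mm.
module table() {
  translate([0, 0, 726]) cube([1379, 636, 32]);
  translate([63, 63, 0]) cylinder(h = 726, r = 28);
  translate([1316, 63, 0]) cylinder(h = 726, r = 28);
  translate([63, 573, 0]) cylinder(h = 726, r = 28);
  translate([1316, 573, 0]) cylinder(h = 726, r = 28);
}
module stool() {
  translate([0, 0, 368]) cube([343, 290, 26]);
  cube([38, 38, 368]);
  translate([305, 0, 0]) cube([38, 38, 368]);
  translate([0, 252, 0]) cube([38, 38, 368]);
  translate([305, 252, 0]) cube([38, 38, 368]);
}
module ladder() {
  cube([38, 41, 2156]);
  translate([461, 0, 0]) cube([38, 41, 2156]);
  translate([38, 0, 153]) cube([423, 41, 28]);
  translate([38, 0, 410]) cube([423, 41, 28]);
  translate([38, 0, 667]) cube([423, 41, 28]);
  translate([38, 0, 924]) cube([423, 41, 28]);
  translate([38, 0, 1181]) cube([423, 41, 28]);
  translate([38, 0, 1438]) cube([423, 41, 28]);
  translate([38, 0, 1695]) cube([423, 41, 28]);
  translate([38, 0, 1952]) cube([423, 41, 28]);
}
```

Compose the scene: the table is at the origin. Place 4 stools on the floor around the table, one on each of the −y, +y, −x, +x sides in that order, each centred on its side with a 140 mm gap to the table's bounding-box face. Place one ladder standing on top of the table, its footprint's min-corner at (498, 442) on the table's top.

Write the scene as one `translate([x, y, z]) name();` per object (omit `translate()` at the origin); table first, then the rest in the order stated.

table();
translate([518, -430, 0]) stool();
translate([518, 776, 0]) stool();
translate([-483, 173, 0]) stool();
translate([1519, 173, 0]) stool();
translate([498, 442, 758]) ladder();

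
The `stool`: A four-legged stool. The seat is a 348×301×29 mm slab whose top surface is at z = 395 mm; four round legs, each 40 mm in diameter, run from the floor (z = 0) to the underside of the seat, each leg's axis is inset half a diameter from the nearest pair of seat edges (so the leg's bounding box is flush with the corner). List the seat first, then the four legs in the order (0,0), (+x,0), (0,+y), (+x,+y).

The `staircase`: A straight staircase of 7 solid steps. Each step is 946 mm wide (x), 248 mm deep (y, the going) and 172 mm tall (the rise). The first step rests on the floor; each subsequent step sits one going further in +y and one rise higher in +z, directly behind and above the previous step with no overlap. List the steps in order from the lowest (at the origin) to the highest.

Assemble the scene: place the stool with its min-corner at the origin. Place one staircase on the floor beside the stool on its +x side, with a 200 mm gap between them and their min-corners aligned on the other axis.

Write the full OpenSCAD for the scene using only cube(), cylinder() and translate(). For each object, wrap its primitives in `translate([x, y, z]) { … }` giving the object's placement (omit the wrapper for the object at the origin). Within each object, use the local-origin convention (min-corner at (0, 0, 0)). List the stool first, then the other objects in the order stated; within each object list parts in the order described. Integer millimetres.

translate([0, 0, 366]) cube([348, 301, 29]);
translate([20, 20, 0]) cylinder(h = 366, r = 20);
translate([328, 20, 0]) cylinder(h = 366, r = 20);
translate([20, 281, 0]) cylinder(h = 366, r = 20);
translate([328, 281, 0]) cylinder(h = 366, r = 20);
translate([548, 0, 0]) {
  cube([946, 248, 172]);
  translate([0, 248, 172]) cube([946, 248, 172]);
  translate([0, 496, 344]) cube([946, 248, 172]);
  translate([0, 744, 516]) cube([946, 248, 172]);
  translate([0, 992, 688]) cube([946, 248, 172]);
  translate([0, 1240, 860]) cube([946, 248, 172]);
  translate([0, 1488, 1032]) cube([946, 248, 172]);
}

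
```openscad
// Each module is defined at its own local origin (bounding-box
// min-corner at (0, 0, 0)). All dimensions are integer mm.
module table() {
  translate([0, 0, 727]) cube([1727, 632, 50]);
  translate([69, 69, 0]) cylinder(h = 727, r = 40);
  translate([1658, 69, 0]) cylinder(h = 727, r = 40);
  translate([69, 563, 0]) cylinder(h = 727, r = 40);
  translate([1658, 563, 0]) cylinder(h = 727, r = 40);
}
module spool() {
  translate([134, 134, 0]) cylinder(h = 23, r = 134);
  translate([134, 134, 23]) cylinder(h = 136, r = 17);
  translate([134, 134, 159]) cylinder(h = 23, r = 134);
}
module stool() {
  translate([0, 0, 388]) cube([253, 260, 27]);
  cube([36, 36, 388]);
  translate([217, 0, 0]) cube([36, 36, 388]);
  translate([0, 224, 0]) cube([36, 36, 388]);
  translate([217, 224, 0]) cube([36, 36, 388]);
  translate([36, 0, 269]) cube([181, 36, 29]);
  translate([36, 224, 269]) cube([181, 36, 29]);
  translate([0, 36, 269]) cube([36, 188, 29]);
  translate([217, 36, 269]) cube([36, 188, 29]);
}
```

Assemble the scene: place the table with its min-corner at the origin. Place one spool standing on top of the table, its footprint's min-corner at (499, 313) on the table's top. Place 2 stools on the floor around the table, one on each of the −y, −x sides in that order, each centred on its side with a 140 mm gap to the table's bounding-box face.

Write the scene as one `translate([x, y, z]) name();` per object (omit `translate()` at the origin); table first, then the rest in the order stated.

table();
translate([499, 313, 777]) spool();
translate([737, -400, 0]) stool();
translate([-393, 186, 0]) stool();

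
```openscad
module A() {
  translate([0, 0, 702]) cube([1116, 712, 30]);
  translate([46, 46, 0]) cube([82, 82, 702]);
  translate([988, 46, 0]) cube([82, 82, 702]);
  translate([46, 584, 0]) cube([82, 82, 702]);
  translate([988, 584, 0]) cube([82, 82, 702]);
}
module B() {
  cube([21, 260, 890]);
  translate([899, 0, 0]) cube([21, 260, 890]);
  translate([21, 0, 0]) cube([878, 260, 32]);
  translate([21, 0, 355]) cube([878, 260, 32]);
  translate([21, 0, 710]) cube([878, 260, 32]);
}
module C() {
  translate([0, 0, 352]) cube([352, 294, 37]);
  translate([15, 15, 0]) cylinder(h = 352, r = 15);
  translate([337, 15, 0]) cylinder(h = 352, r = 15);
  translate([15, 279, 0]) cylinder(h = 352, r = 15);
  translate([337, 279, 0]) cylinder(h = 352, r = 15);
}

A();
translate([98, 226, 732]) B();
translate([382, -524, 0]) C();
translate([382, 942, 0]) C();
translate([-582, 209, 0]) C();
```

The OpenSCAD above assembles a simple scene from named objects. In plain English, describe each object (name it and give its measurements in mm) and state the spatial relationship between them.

A is a table with a 1116×712 mm rectangular top, 30 mm thick, top surface at z = 732 mm, supported by four 82×82 mm square legs, each inset 46 mm from the nearest pair of top edges, running from the floor.

B is an open bookshelf. Two side panels, each 21 mm thick, 260 mm deep and 890 mm tall, stand 920 mm apart (outside-to-outside). Between them sit 3 shelves, each 32 mm thick and 260 mm deep, spanning the full gap between the sides. The bottom shelf rests on the floor (its underside at z = 0) and the clear gap between one shelf's top and the next shelf's underside is 323 mm.

C is a simple wooden stool: a rectangular seat 352 mm (x) by 294 mm (y), 37 mm thick, top face at z = 389 mm, on four round legs, each 30 mm in diameter. The legs rest on z = 0, each leg's axis is inset half a diameter from the nearest pair of seat edges (so the leg's bounding box is flush with the corner).

The bookshelf is on top of the table, centred. Three stools sit around the table at the −y, +y, −x sides.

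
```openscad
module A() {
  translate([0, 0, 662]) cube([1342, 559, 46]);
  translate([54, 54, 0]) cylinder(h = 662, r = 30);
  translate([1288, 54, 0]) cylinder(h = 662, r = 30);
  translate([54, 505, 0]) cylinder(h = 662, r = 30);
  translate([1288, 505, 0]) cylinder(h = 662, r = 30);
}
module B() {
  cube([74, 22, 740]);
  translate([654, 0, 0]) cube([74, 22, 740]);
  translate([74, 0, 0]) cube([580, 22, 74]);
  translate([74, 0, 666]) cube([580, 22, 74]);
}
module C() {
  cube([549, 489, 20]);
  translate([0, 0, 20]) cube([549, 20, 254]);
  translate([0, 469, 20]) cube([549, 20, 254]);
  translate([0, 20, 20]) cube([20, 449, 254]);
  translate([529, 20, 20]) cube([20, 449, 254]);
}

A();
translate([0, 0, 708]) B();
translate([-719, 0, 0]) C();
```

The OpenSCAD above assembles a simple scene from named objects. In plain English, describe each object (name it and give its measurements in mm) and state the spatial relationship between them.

A is a table with a 1342×559 mm rectangular top, 46 mm thick, top surface at z = 708 mm, supported by four round legs of 60 mm diameter, each leg's bounding box inset 24 mm from the nearest pair of top edges, running from the floor.

B is a rectangular picture frame lying in the x–z plane (depth along y). The opening is 580 mm wide (x) by 592 mm tall (z), surrounded by a border 74 mm wide on all four sides. The frame is 22 mm deep and is made of two full-height vertical stiles with two horizontal rails fitted between them.

C is an open-topped rectangular box: outside dimensions 549×489×274 mm, with a uniform wall and base thickness of 20 mm. The base is a full 549×489 slab on the floor; four walls sit on top of the base. The front and back walls (the −y and +y sides) span the full width; the two side walls fit between them.

The picture frame is on top of the table. The open box is on the floor beside the table on its −x side.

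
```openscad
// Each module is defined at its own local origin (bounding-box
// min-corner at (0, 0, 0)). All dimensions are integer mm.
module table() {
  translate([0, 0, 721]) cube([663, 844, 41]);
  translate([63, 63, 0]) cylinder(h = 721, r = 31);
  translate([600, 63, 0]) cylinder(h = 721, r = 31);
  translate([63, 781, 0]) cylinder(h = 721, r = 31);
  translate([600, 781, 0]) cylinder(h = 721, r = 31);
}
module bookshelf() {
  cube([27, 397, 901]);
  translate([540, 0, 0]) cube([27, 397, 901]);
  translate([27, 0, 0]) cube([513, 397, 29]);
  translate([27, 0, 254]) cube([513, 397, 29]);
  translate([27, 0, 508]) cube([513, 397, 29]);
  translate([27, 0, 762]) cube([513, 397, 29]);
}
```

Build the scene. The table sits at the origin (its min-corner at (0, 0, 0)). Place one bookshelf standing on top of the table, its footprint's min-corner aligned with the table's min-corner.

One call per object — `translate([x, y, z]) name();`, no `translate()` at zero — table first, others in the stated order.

table();
translate([0, 0, 762]) bookshelf();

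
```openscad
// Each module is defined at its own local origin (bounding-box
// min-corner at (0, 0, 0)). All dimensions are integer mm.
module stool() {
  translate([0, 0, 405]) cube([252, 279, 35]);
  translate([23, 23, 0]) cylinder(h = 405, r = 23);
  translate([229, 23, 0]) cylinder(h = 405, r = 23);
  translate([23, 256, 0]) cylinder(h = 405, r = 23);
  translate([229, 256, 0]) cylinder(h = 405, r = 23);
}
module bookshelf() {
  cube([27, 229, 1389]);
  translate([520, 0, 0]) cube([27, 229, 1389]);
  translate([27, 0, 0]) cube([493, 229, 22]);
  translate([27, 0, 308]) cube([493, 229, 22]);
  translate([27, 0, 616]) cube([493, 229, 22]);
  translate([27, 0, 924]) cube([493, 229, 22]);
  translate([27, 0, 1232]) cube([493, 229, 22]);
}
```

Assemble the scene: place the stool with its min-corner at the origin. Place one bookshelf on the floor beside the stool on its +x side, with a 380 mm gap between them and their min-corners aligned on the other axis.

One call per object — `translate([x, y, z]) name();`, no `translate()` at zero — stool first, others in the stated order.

stool();
translate([632, 0, 0]) bookshelf();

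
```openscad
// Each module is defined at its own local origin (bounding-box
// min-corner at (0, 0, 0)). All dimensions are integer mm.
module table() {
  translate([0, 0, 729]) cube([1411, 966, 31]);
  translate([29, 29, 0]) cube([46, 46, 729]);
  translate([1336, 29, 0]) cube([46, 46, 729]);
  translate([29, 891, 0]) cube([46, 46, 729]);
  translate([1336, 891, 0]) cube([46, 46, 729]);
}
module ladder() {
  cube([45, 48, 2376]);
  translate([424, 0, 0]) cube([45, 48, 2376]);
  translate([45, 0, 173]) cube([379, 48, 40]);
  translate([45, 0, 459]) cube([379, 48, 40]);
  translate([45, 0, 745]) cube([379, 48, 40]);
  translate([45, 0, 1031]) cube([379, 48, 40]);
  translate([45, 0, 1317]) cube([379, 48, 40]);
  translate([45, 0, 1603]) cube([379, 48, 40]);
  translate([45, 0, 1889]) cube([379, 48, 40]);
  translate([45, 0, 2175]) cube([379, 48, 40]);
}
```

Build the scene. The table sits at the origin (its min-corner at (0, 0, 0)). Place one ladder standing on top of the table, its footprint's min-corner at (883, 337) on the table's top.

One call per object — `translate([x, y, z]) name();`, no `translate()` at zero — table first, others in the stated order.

table();
translate([883, 337, 760]) ladder();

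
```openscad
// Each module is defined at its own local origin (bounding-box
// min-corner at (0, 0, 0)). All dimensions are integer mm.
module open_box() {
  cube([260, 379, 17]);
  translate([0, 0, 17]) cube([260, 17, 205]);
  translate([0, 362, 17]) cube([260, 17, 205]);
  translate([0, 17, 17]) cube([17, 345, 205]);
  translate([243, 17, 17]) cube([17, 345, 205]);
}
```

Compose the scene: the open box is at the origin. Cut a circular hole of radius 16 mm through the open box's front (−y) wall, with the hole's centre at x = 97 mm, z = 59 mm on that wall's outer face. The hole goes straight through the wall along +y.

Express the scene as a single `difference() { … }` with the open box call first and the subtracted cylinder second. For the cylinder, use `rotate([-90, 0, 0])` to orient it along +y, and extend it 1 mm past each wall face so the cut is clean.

difference() {
  open_box();
  translate([97, -1, 59]) rotate([-90, 0, 0]) cylinder(h = 19, r = 16);
}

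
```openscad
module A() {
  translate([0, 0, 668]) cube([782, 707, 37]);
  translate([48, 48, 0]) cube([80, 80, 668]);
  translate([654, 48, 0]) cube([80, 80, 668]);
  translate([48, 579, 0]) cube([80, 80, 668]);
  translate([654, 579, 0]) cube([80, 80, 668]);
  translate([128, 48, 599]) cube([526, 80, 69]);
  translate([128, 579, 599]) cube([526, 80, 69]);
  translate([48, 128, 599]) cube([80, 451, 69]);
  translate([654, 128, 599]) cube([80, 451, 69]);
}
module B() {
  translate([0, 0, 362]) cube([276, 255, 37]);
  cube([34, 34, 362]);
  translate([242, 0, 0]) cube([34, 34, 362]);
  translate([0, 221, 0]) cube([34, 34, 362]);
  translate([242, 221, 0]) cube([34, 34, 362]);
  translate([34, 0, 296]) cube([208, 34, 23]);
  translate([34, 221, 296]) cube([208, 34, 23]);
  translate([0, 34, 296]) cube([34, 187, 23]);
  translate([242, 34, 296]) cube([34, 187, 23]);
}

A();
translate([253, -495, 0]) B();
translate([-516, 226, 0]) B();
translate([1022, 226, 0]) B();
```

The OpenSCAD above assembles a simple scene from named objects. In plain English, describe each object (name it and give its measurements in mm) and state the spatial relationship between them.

A is a rectangular dining table. The top is 782×707×37 mm with its upper surface at z = 705 mm. It stands on four 80×80 mm square legs, each inset 48 mm from the nearest pair of top edges, running from the floor to the underside of the top. Four apron rails, 80 mm thick and 69 mm tall, run between adjacent legs with their top edges flush with the underside of the top and their outer faces flush with the legs' outer faces.

B is a four-legged stool. The seat is a 276×255×37 mm slab whose top surface is at z = 399 mm; four square legs, each 34×34 mm in cross-section, run from the floor (z = 0) to the underside of the seat, each flush with a corner of the seat. Four stretchers, 34 mm wide and 23 mm tall, connect adjacent legs with their undersides at z = 296 mm, each running between the inner faces of the legs it joins and aligned with the legs' outer faces on the other axis.

Three stools sit around the table at the −y, −x, +x sides.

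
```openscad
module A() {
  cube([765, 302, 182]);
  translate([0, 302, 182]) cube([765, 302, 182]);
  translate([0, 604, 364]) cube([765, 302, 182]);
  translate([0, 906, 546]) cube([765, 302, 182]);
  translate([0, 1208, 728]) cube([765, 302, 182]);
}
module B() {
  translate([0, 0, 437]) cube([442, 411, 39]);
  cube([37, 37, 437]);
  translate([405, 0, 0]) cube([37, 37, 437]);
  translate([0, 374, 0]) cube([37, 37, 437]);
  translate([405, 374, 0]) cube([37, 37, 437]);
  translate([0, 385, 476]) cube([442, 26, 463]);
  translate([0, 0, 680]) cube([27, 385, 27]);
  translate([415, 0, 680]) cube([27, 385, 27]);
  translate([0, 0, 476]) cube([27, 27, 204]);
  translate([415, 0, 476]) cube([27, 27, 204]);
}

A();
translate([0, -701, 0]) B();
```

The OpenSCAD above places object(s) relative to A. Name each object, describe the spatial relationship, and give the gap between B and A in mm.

A is a staircase. B is a chair. The chair is on the floor beside the staircase on its −y side. The gap between the chair and the staircase is 290 mm.

The chair's nearest face is 290 mm from the staircase's −y face.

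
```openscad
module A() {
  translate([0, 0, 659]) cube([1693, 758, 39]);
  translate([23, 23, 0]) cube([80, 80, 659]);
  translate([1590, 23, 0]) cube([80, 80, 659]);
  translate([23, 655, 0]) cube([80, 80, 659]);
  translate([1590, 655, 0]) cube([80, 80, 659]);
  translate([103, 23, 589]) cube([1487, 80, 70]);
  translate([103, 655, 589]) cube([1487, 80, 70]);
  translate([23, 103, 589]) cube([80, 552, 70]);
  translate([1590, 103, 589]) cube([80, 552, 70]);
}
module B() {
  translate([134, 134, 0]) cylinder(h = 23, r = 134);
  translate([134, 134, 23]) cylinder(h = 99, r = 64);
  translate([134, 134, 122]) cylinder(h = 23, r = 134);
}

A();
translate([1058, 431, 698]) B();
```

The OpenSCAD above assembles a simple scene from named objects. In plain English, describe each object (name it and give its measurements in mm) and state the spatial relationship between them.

A is a table: top 1693 mm (x) × 758 mm (y), 39 mm thick, upper face at z = 698 mm, on four 80×80 mm square legs, each inset 23 mm from the nearest pair of top edges, running from z = 0 to the bottom of the top. Four apron rails, 80 mm thick and 70 mm tall, run between adjacent legs with their top edges flush with the underside of the top and their outer faces flush with the legs' outer faces.

B is a spool: two coaxial disc flanges of radius 134 mm and thickness 23 mm, joined by a core cylinder of radius 64 mm and height 99 mm. The lower flange rests on z = 0 and the three cylinders share a vertical axis.

The spool is on top of the table.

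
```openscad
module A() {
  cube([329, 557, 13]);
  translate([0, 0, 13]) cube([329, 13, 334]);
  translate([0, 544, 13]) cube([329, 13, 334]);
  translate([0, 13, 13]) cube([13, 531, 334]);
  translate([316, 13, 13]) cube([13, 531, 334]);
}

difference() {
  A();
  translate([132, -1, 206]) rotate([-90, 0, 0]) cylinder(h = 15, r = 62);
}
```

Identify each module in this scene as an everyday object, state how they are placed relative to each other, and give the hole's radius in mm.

The subtracted cylinder has r = 62 mm.

A is an open box. The open box has a circular hole through its front wall. The hole's radius is 62 mm.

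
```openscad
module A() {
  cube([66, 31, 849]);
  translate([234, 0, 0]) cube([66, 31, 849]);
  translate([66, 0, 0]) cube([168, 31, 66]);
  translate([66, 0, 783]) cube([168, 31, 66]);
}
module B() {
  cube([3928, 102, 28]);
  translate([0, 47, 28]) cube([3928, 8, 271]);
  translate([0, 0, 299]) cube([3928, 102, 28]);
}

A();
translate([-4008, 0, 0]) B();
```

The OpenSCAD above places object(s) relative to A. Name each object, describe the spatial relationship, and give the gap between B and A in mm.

The I-beam's nearest face is 80 mm from the picture frame's −x face.

A is a picture frame. B is an I-beam. The I-beam is on the floor beside the picture frame on its −x side. The gap between the I-beam and the picture frame is 80 mm.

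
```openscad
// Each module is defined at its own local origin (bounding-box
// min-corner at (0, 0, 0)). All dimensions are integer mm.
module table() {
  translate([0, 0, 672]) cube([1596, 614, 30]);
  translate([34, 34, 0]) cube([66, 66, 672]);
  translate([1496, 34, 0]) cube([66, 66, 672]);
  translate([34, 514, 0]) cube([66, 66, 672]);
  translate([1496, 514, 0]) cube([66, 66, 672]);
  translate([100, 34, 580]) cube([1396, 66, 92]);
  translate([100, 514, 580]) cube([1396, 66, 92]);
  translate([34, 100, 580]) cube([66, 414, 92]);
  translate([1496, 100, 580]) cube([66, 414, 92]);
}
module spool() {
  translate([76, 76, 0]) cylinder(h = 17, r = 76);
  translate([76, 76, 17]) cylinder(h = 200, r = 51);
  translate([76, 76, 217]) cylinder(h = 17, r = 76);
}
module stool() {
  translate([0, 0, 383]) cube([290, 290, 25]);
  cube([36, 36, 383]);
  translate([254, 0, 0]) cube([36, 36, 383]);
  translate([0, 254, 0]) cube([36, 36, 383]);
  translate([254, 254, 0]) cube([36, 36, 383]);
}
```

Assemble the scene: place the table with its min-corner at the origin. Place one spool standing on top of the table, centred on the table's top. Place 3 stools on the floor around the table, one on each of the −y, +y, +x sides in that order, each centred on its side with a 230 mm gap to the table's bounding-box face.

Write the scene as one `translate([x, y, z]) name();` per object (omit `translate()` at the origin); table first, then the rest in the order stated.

table();
translate([722, 231, 702]) spool();
translate([653, -520, 0]) stool();
translate([653, 844, 0]) stool();
translate([1826, 162, 0]) stool();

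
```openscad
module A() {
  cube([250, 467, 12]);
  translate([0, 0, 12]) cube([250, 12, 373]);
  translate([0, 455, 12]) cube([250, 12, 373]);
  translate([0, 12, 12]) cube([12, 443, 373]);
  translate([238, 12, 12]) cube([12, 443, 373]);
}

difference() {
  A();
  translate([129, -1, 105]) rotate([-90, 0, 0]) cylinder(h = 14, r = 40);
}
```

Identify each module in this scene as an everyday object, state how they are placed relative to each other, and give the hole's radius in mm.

The subtracted cylinder has r = 40 mm.

A is an open box. The open box has a circular hole through its front wall. The hole's radius is 40 mm.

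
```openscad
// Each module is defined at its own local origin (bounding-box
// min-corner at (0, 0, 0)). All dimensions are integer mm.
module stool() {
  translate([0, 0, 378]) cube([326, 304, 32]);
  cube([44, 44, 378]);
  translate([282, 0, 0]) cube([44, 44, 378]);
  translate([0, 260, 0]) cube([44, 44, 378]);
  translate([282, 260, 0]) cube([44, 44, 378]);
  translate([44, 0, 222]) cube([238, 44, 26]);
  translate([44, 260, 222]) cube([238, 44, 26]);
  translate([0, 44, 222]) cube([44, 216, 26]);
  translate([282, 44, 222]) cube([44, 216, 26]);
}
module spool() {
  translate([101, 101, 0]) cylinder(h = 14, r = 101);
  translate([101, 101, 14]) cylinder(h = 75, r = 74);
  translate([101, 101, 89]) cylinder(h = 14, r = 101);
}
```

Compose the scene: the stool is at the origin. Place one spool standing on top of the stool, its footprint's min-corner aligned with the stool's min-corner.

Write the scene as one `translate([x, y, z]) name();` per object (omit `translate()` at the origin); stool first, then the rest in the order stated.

stool();
translate([0, 0, 410]) spool();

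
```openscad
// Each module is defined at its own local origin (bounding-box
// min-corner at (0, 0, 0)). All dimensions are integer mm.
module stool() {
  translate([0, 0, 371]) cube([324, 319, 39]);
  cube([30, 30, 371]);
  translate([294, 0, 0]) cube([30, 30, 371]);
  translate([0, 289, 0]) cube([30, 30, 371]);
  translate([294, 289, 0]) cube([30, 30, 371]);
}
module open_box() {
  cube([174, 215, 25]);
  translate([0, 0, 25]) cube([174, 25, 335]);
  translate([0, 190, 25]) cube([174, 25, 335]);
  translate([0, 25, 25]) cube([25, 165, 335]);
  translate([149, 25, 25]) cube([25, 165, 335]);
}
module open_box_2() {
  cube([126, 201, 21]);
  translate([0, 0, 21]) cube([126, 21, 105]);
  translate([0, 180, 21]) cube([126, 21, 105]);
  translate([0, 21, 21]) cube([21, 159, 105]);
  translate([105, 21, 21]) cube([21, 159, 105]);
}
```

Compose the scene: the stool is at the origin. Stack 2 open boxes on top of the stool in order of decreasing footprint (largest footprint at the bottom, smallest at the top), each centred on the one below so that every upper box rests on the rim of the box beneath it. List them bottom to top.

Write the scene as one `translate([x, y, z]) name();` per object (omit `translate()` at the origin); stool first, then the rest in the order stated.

stool();
translate([75, 52, 410]) open_box();
translate([99, 59, 770]) open_box_2();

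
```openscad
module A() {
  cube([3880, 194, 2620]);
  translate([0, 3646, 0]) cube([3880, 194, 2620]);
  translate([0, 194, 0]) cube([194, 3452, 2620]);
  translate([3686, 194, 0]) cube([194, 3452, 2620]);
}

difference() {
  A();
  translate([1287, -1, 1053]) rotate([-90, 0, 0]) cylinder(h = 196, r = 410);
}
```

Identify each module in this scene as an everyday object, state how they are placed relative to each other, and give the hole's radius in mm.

A is a house frame. The house frame has a circular hole through its front wall. The hole's radius is 410 mm.

The subtracted cylinder has r = 410 mm.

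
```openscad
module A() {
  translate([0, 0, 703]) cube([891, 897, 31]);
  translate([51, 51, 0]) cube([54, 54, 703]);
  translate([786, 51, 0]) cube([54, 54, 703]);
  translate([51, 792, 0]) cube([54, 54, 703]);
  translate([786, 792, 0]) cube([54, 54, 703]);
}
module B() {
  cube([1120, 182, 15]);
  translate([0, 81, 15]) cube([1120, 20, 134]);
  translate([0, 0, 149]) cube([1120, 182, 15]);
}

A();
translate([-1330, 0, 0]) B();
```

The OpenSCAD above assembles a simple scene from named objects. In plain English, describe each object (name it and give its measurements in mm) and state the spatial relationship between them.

A is a table: top 891 mm (x) × 897 mm (y), 31 mm thick, upper face at z = 734 mm, on four 54×54 mm square legs, each inset 51 mm from the nearest pair of top edges, running from z = 0 to the bottom of the top.

B is an I-beam lying along x, 1120 mm long. Overall section height 164 mm. Two flanges 182 mm wide (y) and 15 mm thick, one on the floor and one at the top; a web 20 mm thick runs between them, centred on the flange width.

The I-beam is on the floor beside the table on its −x side.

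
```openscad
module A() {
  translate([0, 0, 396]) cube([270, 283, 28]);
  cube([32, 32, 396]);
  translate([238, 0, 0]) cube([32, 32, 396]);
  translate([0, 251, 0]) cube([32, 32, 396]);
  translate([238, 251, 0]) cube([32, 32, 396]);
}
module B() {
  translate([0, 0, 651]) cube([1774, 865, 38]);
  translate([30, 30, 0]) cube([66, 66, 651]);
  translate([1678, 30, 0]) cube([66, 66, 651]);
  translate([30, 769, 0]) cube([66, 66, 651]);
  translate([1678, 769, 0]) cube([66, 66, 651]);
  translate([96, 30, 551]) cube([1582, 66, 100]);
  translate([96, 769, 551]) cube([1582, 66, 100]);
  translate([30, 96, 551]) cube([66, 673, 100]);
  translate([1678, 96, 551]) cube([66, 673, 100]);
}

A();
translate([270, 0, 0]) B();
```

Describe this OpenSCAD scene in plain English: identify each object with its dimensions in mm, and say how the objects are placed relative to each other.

A is a four-legged stool. The seat is 270×283 mm, 28 mm thick, top at z = 424 mm. It stands on four square legs, each 32×32 mm in cross-section, from z = 0 to the seat underside, each flush with a corner of the seat.

B is a rectangular dining table. The top is 1774×865×38 mm with its upper surface at z = 689 mm. It stands on four 66×66 mm square legs, each inset 30 mm from the nearest pair of top edges, running from the floor to the underside of the top. Four apron rails, 66 mm thick and 100 mm tall, run between adjacent legs with their top edges flush with the underside of the top and their outer faces flush with the legs' outer faces.

The table is against the stool's +x side, with their −y faces flush.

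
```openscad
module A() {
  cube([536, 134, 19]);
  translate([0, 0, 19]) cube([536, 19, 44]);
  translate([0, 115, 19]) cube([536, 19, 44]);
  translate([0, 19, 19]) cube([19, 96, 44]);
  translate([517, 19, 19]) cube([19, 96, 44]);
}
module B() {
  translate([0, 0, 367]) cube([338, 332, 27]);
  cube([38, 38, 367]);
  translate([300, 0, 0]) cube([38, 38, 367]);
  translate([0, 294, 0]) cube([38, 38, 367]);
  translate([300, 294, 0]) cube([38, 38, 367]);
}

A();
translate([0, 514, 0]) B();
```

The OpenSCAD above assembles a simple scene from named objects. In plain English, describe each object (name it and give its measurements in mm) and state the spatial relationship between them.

A is an open-topped rectangular box: outside dimensions 536×134×63 mm, with a uniform wall and base thickness of 19 mm. The base is a full 536×134 slab on the floor; four walls sit on top of the base. The front and back walls (the −y and +y sides) span the full width; the two side walls fit between them.

B is a simple wooden stool: a rectangular seat 338 mm (x) by 332 mm (y), 27 mm thick, top face at z = 394 mm, on four square legs, each 38×38 mm in cross-section. The legs rest on z = 0, each flush with a corner of the seat.

The stool is on the floor beside the open box on its +y side.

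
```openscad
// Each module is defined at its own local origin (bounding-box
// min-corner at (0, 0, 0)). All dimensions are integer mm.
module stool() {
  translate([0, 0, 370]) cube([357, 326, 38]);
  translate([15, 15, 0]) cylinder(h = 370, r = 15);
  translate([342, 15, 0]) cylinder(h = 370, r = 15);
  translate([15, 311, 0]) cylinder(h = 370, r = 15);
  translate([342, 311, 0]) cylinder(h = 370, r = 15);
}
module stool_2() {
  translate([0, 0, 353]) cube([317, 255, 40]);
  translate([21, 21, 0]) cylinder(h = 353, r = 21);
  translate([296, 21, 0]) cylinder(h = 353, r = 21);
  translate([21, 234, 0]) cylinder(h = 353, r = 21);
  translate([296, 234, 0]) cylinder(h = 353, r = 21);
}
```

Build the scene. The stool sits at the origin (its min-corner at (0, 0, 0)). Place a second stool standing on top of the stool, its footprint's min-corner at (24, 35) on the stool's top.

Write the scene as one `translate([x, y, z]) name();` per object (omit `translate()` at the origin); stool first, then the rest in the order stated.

stool();
translate([24, 35, 408]) stool_2();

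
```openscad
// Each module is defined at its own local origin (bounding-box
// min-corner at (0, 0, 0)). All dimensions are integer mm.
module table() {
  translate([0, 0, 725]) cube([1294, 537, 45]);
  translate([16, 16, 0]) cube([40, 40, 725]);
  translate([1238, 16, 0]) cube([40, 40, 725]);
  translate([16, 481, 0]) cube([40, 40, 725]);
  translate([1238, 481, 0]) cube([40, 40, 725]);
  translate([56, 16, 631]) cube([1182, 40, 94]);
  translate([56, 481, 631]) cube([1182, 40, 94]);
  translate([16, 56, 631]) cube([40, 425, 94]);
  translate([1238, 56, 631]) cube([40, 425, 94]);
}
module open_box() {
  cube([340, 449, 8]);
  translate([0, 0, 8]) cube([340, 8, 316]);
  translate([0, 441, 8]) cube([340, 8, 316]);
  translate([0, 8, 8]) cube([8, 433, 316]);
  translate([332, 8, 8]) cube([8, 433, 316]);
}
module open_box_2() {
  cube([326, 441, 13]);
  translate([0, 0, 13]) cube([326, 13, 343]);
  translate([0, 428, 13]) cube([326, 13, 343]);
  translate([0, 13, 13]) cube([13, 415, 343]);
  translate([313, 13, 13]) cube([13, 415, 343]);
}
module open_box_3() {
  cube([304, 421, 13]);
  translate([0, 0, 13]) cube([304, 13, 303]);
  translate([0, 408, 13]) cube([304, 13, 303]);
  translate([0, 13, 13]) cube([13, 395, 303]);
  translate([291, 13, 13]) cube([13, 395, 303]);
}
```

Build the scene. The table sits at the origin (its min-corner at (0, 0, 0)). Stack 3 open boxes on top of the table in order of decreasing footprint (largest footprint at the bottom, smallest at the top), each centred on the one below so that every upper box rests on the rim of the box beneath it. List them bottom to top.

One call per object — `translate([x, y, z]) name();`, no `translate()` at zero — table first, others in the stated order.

table();
translate([477, 44, 770]) open_box();
translate([484, 48, 1094]) open_box_2();
translate([495, 58, 1450]) open_box_3();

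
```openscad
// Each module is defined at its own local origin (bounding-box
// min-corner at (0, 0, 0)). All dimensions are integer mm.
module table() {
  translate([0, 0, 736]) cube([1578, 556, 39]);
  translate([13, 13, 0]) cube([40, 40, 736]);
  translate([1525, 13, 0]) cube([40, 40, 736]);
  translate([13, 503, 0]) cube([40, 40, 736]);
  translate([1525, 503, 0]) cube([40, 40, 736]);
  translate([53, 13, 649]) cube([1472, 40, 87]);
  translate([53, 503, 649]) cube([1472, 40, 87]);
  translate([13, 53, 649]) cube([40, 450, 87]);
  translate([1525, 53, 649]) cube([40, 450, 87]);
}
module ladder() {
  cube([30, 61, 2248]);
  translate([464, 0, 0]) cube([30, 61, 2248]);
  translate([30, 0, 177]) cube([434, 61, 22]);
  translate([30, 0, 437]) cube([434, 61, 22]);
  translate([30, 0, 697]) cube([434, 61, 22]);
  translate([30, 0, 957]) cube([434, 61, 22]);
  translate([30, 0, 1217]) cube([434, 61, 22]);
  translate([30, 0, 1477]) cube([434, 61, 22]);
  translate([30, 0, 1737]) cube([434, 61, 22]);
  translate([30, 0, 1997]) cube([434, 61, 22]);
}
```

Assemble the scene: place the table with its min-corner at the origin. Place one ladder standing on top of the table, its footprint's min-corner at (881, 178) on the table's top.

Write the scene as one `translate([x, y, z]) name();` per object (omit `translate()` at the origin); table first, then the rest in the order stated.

table();
translate([881, 178, 775]) ladder();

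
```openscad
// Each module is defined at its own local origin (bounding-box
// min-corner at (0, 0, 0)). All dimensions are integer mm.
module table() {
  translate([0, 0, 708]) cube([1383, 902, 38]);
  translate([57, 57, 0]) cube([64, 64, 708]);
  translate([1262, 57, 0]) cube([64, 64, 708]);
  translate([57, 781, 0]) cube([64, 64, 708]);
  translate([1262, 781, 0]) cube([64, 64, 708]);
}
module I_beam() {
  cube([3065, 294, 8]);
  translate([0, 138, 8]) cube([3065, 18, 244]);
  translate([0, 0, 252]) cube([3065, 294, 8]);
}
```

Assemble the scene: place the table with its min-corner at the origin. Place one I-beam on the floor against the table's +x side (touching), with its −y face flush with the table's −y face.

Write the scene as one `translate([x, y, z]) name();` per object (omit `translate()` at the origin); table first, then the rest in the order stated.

table();
translate([1383, 0, 0]) I_beam();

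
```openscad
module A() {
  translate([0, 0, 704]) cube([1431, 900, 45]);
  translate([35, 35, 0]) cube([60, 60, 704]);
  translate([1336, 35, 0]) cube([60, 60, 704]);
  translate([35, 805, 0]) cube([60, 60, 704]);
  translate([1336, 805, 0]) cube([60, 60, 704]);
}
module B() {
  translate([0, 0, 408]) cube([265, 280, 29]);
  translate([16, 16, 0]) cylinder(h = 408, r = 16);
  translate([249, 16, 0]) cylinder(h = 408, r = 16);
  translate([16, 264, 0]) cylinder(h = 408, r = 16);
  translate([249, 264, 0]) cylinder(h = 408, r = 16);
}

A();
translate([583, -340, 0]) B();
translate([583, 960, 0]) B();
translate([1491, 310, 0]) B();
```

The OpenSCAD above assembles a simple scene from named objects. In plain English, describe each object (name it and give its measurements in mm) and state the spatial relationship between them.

A is a table with a 1431×900 mm rectangular top, 45 mm thick, top surface at z = 749 mm, supported by four 60×60 mm square legs, each inset 35 mm from the nearest pair of top edges, running from the floor.

B is a simple wooden stool: a rectangular seat 265 mm (x) by 280 mm (y), 29 mm thick, top face at z = 437 mm, on four round legs, each 32 mm in diameter. The legs rest on z = 0, each leg's axis is inset half a diameter from the nearest pair of seat edges (so the leg's bounding box is flush with the corner).

Three stools sit around the table at the −y, +y, +x sides.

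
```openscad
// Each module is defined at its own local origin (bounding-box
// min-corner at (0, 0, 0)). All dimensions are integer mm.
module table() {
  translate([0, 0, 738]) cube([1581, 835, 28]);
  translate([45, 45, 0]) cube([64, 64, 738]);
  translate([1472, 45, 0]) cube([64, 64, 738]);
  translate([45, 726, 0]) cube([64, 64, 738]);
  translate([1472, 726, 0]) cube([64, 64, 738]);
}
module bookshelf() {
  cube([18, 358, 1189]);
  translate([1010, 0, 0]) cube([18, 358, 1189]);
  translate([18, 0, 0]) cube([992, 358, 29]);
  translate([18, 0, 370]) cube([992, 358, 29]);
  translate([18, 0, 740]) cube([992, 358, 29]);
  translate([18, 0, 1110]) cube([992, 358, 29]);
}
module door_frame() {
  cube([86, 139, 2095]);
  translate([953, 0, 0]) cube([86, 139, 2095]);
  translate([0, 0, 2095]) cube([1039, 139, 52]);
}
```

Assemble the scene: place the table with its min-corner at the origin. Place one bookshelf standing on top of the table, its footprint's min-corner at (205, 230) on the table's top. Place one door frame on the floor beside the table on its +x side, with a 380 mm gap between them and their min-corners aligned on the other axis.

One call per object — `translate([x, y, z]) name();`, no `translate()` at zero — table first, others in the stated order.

table();
translate([205, 230, 766]) bookshelf();
translate([1961, 0, 0]) door_frame();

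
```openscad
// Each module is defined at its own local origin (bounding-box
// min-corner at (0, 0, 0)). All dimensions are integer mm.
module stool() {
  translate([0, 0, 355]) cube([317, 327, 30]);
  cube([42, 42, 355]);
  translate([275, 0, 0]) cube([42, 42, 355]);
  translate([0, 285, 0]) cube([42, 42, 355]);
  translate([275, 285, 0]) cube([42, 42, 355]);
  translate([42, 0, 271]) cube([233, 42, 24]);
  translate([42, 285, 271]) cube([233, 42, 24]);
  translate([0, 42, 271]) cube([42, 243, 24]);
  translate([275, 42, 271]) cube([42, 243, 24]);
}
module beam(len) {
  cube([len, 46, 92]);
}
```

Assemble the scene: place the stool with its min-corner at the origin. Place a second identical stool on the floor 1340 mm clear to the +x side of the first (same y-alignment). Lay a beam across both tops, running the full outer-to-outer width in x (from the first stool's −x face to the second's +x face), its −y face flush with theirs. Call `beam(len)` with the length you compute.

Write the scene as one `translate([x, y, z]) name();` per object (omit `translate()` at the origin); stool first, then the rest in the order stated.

stool();
translate([1657, 0, 0]) stool();
translate([0, 0, 385]) beam(1974);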